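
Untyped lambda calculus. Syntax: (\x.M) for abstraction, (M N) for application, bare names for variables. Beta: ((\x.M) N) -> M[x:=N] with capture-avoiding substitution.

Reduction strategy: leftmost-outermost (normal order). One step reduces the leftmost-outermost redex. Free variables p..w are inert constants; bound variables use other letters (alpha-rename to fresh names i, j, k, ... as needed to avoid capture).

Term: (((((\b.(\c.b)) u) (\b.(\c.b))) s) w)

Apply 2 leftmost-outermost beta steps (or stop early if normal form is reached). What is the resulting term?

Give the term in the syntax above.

Answer: ((u s) w)

Derivation:
Step 0: (((((\b.(\c.b)) u) (\b.(\c.b))) s) w)
Step 1: ((((\c.u) (\b.(\c.b))) s) w)
Step 2: ((u s) w)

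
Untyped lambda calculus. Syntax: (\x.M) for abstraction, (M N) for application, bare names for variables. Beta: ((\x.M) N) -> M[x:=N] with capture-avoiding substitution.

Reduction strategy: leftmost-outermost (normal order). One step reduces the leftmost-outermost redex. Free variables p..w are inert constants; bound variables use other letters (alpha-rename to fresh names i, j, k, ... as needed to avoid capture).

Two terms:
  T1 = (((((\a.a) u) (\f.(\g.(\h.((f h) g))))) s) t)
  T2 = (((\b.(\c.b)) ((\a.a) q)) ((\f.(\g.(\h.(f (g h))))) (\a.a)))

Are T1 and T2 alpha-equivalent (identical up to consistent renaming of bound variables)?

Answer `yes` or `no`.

Term 1: (((((\a.a) u) (\f.(\g.(\h.((f h) g))))) s) t)
Term 2: (((\b.(\c.b)) ((\a.a) q)) ((\f.(\g.(\h.(f (g h))))) (\a.a)))
Alpha-equivalence: compare structure up to binder renaming.
Result: False

Answer: no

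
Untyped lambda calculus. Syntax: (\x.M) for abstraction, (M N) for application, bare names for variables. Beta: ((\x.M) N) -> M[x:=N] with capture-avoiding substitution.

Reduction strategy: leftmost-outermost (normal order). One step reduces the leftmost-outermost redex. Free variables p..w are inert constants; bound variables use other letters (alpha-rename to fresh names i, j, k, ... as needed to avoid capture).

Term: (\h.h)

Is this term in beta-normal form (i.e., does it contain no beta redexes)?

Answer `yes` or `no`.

Answer: yes

Derivation:
Term: (\h.h)
No beta redexes found.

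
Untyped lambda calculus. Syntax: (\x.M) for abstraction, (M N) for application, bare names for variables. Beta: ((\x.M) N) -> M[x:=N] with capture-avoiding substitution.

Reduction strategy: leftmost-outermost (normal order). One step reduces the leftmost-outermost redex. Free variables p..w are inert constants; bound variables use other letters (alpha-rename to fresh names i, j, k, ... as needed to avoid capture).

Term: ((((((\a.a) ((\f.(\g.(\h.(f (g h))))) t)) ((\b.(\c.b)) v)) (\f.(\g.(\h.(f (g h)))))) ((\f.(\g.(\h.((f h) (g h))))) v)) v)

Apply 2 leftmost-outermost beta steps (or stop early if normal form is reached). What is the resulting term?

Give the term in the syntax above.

Step 0: ((((((\a.a) ((\f.(\g.(\h.(f (g h))))) t)) ((\b.(\c.b)) v)) (\f.(\g.(\h.(f (g h)))))) ((\f.(\g.(\h.((f h) (g h))))) v)) v)
Step 1: ((((((\f.(\g.(\h.(f (g h))))) t) ((\b.(\c.b)) v)) (\f.(\g.(\h.(f (g h)))))) ((\f.(\g.(\h.((f h) (g h))))) v)) v)
Step 2: (((((\g.(\h.(t (g h)))) ((\b.(\c.b)) v)) (\f.(\g.(\h.(f (g h)))))) ((\f.(\g.(\h.((f h) (g h))))) v)) v)

Answer: (((((\g.(\h.(t (g h)))) ((\b.(\c.b)) v)) (\f.(\g.(\h.(f (g h)))))) ((\f.(\g.(\h.((f h) (g h))))) v)) v)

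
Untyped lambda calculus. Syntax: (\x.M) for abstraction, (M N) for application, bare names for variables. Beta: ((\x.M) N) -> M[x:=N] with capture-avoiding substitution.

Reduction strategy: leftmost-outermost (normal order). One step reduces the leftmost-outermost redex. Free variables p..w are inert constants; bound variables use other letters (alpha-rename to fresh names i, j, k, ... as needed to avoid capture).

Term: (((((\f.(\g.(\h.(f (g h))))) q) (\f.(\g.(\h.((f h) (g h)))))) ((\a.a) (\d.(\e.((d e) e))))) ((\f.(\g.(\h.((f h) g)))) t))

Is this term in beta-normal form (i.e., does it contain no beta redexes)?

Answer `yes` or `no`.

Answer: no

Derivation:
Term: (((((\f.(\g.(\h.(f (g h))))) q) (\f.(\g.(\h.((f h) (g h)))))) ((\a.a) (\d.(\e.((d e) e))))) ((\f.(\g.(\h.((f h) g)))) t))
Found 3 beta redex(es).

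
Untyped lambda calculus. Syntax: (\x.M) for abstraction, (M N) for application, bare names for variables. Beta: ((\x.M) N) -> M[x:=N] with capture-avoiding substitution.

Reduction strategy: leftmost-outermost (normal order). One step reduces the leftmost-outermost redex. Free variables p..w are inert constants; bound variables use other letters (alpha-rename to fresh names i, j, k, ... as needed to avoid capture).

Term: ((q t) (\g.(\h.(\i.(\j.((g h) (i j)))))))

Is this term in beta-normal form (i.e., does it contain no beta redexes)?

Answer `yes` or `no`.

Term: ((q t) (\g.(\h.(\i.(\j.((g h) (i j)))))))
No beta redexes found.

Answer: yes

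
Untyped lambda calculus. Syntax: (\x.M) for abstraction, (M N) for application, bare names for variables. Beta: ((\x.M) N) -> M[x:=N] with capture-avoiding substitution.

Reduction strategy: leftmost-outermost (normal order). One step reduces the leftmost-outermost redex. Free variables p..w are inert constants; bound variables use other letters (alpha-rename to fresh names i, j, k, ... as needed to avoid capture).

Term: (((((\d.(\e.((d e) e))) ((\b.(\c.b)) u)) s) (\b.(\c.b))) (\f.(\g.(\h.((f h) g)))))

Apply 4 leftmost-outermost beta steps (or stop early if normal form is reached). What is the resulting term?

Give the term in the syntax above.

Step 0: (((((\d.(\e.((d e) e))) ((\b.(\c.b)) u)) s) (\b.(\c.b))) (\f.(\g.(\h.((f h) g)))))
Step 1: ((((\e.((((\b.(\c.b)) u) e) e)) s) (\b.(\c.b))) (\f.(\g.(\h.((f h) g)))))
Step 2: ((((((\b.(\c.b)) u) s) s) (\b.(\c.b))) (\f.(\g.(\h.((f h) g)))))
Step 3: (((((\c.u) s) s) (\b.(\c.b))) (\f.(\g.(\h.((f h) g)))))
Step 4: (((u s) (\b.(\c.b))) (\f.(\g.(\h.((f h) g)))))

Answer: (((u s) (\b.(\c.b))) (\f.(\g.(\h.((f h) g)))))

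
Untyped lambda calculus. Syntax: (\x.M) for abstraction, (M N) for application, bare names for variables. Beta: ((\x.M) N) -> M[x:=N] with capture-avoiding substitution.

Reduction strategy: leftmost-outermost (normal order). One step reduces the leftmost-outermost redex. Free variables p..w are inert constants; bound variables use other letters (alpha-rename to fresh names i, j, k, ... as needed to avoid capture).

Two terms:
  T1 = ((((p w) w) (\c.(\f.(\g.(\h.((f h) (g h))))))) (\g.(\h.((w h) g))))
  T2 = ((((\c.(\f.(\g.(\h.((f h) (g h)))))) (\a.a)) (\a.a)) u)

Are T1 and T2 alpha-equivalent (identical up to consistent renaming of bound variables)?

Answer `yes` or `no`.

Term 1: ((((p w) w) (\c.(\f.(\g.(\h.((f h) (g h))))))) (\g.(\h.((w h) g))))
Term 2: ((((\c.(\f.(\g.(\h.((f h) (g h)))))) (\a.a)) (\a.a)) u)
Alpha-equivalence: compare structure up to binder renaming.
Result: False

Answer: no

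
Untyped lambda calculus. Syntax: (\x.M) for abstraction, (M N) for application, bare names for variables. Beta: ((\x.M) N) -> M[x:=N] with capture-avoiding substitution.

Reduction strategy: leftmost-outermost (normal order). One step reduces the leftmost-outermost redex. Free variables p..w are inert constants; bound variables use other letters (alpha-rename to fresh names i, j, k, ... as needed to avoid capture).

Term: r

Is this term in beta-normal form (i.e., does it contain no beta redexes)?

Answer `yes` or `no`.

Term: r
No beta redexes found.

Answer: yes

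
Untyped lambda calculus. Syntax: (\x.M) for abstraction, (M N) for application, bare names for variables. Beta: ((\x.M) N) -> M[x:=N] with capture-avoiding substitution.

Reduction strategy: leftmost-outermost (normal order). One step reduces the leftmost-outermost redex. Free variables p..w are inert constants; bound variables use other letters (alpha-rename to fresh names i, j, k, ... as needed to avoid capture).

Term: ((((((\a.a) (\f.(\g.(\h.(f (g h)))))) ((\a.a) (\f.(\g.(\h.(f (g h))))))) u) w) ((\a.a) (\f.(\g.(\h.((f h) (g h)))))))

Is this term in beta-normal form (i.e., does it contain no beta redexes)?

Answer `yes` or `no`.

Answer: no

Derivation:
Term: ((((((\a.a) (\f.(\g.(\h.(f (g h)))))) ((\a.a) (\f.(\g.(\h.(f (g h))))))) u) w) ((\a.a) (\f.(\g.(\h.((f h) (g h)))))))
Found 3 beta redex(es).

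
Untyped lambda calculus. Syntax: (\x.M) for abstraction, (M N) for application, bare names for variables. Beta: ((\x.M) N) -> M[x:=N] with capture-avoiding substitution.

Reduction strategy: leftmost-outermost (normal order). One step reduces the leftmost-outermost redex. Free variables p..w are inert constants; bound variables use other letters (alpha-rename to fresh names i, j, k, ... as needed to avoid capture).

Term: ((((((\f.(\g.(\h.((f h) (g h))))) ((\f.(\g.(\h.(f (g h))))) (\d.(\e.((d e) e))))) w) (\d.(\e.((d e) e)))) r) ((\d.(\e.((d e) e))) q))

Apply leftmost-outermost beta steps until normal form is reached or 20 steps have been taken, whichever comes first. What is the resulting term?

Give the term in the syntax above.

Step 0: ((((((\f.(\g.(\h.((f h) (g h))))) ((\f.(\g.(\h.(f (g h))))) (\d.(\e.((d e) e))))) w) (\d.(\e.((d e) e)))) r) ((\d.(\e.((d e) e))) q))
Step 1: (((((\g.(\h.((((\f.(\g.(\h.(f (g h))))) (\d.(\e.((d e) e)))) h) (g h)))) w) (\d.(\e.((d e) e)))) r) ((\d.(\e.((d e) e))) q))
Step 2: ((((\h.((((\f.(\g.(\h.(f (g h))))) (\d.(\e.((d e) e)))) h) (w h))) (\d.(\e.((d e) e)))) r) ((\d.(\e.((d e) e))) q))
Step 3: ((((((\f.(\g.(\h.(f (g h))))) (\d.(\e.((d e) e)))) (\d.(\e.((d e) e)))) (w (\d.(\e.((d e) e))))) r) ((\d.(\e.((d e) e))) q))
Step 4: (((((\g.(\h.((\d.(\e.((d e) e))) (g h)))) (\d.(\e.((d e) e)))) (w (\d.(\e.((d e) e))))) r) ((\d.(\e.((d e) e))) q))
Step 5: ((((\h.((\d.(\e.((d e) e))) ((\d.(\e.((d e) e))) h))) (w (\d.(\e.((d e) e))))) r) ((\d.(\e.((d e) e))) q))
Step 6: ((((\d.(\e.((d e) e))) ((\d.(\e.((d e) e))) (w (\d.(\e.((d e) e)))))) r) ((\d.(\e.((d e) e))) q))
Step 7: (((\e.((((\d.(\e.((d e) e))) (w (\d.(\e.((d e) e))))) e) e)) r) ((\d.(\e.((d e) e))) q))
Step 8: (((((\d.(\e.((d e) e))) (w (\d.(\e.((d e) e))))) r) r) ((\d.(\e.((d e) e))) q))
Step 9: ((((\e.(((w (\d.(\e.((d e) e)))) e) e)) r) r) ((\d.(\e.((d e) e))) q))
Step 10: (((((w (\d.(\e.((d e) e)))) r) r) r) ((\d.(\e.((d e) e))) q))
Step 11: (((((w (\d.(\e.((d e) e)))) r) r) r) (\e.((q e) e)))

Answer: (((((w (\d.(\e.((d e) e)))) r) r) r) (\e.((q e) e)))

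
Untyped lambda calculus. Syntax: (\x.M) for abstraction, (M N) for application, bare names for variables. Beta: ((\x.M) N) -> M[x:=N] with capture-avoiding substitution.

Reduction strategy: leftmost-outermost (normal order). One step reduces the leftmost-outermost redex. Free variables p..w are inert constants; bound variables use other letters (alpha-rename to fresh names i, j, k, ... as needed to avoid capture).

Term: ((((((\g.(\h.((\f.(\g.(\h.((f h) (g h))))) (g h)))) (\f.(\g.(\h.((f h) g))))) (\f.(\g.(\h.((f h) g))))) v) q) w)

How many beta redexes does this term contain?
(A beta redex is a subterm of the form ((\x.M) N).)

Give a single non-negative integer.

Answer: 2

Derivation:
Term: ((((((\g.(\h.((\f.(\g.(\h.((f h) (g h))))) (g h)))) (\f.(\g.(\h.((f h) g))))) (\f.(\g.(\h.((f h) g))))) v) q) w)
  Redex: ((\g.(\h.((\f.(\g.(\h.((f h) (g h))))) (g h)))) (\f.(\g.(\h.((f h) g)))))
  Redex: ((\f.(\g.(\h.((f h) (g h))))) (g h))
Total redexes: 2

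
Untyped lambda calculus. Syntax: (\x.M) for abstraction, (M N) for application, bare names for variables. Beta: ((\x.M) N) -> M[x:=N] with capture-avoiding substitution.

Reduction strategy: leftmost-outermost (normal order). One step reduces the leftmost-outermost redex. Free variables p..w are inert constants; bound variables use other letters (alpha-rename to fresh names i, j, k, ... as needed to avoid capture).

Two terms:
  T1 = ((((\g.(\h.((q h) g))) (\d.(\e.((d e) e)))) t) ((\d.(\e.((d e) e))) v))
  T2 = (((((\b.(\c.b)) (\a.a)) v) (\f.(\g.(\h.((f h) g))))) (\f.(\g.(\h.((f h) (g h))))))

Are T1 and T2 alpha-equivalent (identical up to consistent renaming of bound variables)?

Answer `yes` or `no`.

Answer: no

Derivation:
Term 1: ((((\g.(\h.((q h) g))) (\d.(\e.((d e) e)))) t) ((\d.(\e.((d e) e))) v))
Term 2: (((((\b.(\c.b)) (\a.a)) v) (\f.(\g.(\h.((f h) g))))) (\f.(\g.(\h.((f h) (g h))))))
Alpha-equivalence: compare structure up to binder renaming.
Result: False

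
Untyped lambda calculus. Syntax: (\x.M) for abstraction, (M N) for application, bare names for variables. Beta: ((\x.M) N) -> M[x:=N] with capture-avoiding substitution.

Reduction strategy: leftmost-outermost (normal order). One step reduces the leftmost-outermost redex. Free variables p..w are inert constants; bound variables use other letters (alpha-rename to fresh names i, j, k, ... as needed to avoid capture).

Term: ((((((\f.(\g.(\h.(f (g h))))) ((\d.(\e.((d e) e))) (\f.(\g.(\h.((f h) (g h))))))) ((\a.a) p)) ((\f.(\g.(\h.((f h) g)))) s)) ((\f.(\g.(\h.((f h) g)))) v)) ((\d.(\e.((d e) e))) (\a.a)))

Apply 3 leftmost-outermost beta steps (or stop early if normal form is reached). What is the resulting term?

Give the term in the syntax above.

Answer: (((((\d.(\e.((d e) e))) (\f.(\g.(\h.((f h) (g h)))))) (((\a.a) p) ((\f.(\g.(\h.((f h) g)))) s))) ((\f.(\g.(\h.((f h) g)))) v)) ((\d.(\e.((d e) e))) (\a.a)))

Derivation:
Step 0: ((((((\f.(\g.(\h.(f (g h))))) ((\d.(\e.((d e) e))) (\f.(\g.(\h.((f h) (g h))))))) ((\a.a) p)) ((\f.(\g.(\h.((f h) g)))) s)) ((\f.(\g.(\h.((f h) g)))) v)) ((\d.(\e.((d e) e))) (\a.a)))
Step 1: (((((\g.(\h.(((\d.(\e.((d e) e))) (\f.(\g.(\h.((f h) (g h)))))) (g h)))) ((\a.a) p)) ((\f.(\g.(\h.((f h) g)))) s)) ((\f.(\g.(\h.((f h) g)))) v)) ((\d.(\e.((d e) e))) (\a.a)))
Step 2: ((((\h.(((\d.(\e.((d e) e))) (\f.(\g.(\h.((f h) (g h)))))) (((\a.a) p) h))) ((\f.(\g.(\h.((f h) g)))) s)) ((\f.(\g.(\h.((f h) g)))) v)) ((\d.(\e.((d e) e))) (\a.a)))
Step 3: (((((\d.(\e.((d e) e))) (\f.(\g.(\h.((f h) (g h)))))) (((\a.a) p) ((\f.(\g.(\h.((f h) g)))) s))) ((\f.(\g.(\h.((f h) g)))) v)) ((\d.(\e.((d e) e))) (\a.a)))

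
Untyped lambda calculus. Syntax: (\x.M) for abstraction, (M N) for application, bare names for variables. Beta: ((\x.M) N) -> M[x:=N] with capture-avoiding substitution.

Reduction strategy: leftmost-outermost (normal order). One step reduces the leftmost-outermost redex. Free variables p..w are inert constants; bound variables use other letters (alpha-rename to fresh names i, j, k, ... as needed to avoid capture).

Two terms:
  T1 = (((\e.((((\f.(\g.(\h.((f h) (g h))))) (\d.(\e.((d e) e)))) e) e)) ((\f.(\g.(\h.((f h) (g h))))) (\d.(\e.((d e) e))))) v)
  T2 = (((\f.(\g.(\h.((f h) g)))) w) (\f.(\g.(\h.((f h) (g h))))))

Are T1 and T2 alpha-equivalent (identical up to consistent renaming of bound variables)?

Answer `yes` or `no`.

Answer: no

Derivation:
Term 1: (((\e.((((\f.(\g.(\h.((f h) (g h))))) (\d.(\e.((d e) e)))) e) e)) ((\f.(\g.(\h.((f h) (g h))))) (\d.(\e.((d e) e))))) v)
Term 2: (((\f.(\g.(\h.((f h) g)))) w) (\f.(\g.(\h.((f h) (g h))))))
Alpha-equivalence: compare structure up to binder renaming.
Result: False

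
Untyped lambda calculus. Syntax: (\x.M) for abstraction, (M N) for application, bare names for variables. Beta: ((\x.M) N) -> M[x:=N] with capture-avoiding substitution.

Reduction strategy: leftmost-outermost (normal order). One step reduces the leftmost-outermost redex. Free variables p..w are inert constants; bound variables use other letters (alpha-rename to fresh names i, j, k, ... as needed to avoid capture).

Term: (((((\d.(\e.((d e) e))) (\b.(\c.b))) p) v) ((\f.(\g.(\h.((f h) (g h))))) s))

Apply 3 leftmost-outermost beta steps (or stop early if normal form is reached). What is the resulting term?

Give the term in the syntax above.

Step 0: (((((\d.(\e.((d e) e))) (\b.(\c.b))) p) v) ((\f.(\g.(\h.((f h) (g h))))) s))
Step 1: ((((\e.(((\b.(\c.b)) e) e)) p) v) ((\f.(\g.(\h.((f h) (g h))))) s))
Step 2: (((((\b.(\c.b)) p) p) v) ((\f.(\g.(\h.((f h) (g h))))) s))
Step 3: ((((\c.p) p) v) ((\f.(\g.(\h.((f h) (g h))))) s))

Answer: ((((\c.p) p) v) ((\f.(\g.(\h.((f h) (g h))))) s))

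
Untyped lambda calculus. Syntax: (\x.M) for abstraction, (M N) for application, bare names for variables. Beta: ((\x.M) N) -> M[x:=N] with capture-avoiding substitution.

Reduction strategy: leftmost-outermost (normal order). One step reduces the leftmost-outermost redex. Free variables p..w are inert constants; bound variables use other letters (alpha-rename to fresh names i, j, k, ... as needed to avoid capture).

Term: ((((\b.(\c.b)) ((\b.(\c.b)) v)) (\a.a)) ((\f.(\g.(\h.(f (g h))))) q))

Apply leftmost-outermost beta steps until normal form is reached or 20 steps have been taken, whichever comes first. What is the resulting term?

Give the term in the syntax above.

Answer: v

Derivation:
Step 0: ((((\b.(\c.b)) ((\b.(\c.b)) v)) (\a.a)) ((\f.(\g.(\h.(f (g h))))) q))
Step 1: (((\c.((\b.(\c.b)) v)) (\a.a)) ((\f.(\g.(\h.(f (g h))))) q))
Step 2: (((\b.(\c.b)) v) ((\f.(\g.(\h.(f (g h))))) q))
Step 3: ((\c.v) ((\f.(\g.(\h.(f (g h))))) q))
Step 4: v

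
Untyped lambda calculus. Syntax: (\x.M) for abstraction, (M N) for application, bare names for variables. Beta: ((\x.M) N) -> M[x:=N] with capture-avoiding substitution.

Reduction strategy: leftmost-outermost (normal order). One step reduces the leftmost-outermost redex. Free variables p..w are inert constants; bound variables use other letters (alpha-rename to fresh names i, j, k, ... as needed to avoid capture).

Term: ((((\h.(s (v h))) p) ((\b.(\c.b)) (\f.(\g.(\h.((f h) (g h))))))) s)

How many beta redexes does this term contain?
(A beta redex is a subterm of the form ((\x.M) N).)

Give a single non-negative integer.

Term: ((((\h.(s (v h))) p) ((\b.(\c.b)) (\f.(\g.(\h.((f h) (g h))))))) s)
  Redex: ((\h.(s (v h))) p)
  Redex: ((\b.(\c.b)) (\f.(\g.(\h.((f h) (g h))))))
Total redexes: 2

Answer: 2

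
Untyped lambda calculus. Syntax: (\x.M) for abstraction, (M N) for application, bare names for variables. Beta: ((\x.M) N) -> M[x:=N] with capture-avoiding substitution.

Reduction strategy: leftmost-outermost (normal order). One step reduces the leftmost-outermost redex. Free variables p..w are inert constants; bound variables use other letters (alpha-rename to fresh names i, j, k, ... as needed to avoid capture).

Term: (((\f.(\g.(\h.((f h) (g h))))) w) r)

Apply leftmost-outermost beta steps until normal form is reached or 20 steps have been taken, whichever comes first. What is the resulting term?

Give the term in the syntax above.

Step 0: (((\f.(\g.(\h.((f h) (g h))))) w) r)
Step 1: ((\g.(\h.((w h) (g h)))) r)
Step 2: (\h.((w h) (r h)))

Answer: (\h.((w h) (r h)))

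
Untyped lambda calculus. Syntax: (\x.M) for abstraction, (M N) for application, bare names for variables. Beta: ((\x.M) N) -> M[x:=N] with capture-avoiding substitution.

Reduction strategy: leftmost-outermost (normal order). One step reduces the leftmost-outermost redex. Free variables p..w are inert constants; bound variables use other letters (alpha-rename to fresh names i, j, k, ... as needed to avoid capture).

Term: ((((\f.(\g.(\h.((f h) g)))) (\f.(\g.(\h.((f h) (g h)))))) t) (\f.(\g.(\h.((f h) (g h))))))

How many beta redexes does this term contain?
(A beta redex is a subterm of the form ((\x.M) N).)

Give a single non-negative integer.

Answer: 1

Derivation:
Term: ((((\f.(\g.(\h.((f h) g)))) (\f.(\g.(\h.((f h) (g h)))))) t) (\f.(\g.(\h.((f h) (g h))))))
  Redex: ((\f.(\g.(\h.((f h) g)))) (\f.(\g.(\h.((f h) (g h))))))
Total redexes: 1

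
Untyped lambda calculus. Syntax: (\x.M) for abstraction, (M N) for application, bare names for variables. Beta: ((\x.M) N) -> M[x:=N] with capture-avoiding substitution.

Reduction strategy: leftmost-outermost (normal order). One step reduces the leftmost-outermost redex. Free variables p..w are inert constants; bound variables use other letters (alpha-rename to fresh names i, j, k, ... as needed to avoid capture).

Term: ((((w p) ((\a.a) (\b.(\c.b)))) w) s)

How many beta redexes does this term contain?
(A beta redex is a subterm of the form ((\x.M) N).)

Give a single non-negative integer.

Answer: 1

Derivation:
Term: ((((w p) ((\a.a) (\b.(\c.b)))) w) s)
  Redex: ((\a.a) (\b.(\c.b)))
Total redexes: 1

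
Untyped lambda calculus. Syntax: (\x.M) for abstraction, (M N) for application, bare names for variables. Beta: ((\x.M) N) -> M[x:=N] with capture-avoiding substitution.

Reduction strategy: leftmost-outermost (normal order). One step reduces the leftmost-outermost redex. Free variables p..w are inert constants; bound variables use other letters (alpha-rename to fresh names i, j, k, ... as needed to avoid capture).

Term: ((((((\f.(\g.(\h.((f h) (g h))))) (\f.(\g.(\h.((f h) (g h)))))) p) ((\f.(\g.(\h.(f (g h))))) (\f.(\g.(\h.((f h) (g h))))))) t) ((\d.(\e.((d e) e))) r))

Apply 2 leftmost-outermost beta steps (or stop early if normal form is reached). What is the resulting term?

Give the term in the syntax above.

Step 0: ((((((\f.(\g.(\h.((f h) (g h))))) (\f.(\g.(\h.((f h) (g h)))))) p) ((\f.(\g.(\h.(f (g h))))) (\f.(\g.(\h.((f h) (g h))))))) t) ((\d.(\e.((d e) e))) r))
Step 1: (((((\g.(\h.(((\f.(\g.(\h.((f h) (g h))))) h) (g h)))) p) ((\f.(\g.(\h.(f (g h))))) (\f.(\g.(\h.((f h) (g h))))))) t) ((\d.(\e.((d e) e))) r))
Step 2: ((((\h.(((\f.(\g.(\h.((f h) (g h))))) h) (p h))) ((\f.(\g.(\h.(f (g h))))) (\f.(\g.(\h.((f h) (g h))))))) t) ((\d.(\e.((d e) e))) r))

Answer: ((((\h.(((\f.(\g.(\h.((f h) (g h))))) h) (p h))) ((\f.(\g.(\h.(f (g h))))) (\f.(\g.(\h.((f h) (g h))))))) t) ((\d.(\e.((d e) e))) r))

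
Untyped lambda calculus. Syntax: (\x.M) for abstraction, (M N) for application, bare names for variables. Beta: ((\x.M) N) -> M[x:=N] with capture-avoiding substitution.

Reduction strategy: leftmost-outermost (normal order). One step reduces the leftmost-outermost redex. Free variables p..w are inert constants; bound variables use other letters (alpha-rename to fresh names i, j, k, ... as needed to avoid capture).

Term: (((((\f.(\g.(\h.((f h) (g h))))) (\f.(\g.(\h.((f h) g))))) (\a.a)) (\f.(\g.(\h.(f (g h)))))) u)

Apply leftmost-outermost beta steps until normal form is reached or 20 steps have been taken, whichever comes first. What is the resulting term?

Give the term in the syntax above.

Step 0: (((((\f.(\g.(\h.((f h) (g h))))) (\f.(\g.(\h.((f h) g))))) (\a.a)) (\f.(\g.(\h.(f (g h)))))) u)
Step 1: ((((\g.(\h.(((\f.(\g.(\h.((f h) g)))) h) (g h)))) (\a.a)) (\f.(\g.(\h.(f (g h)))))) u)
Step 2: (((\h.(((\f.(\g.(\h.((f h) g)))) h) ((\a.a) h))) (\f.(\g.(\h.(f (g h)))))) u)
Step 3: ((((\f.(\g.(\h.((f h) g)))) (\f.(\g.(\h.(f (g h)))))) ((\a.a) (\f.(\g.(\h.(f (g h))))))) u)
Step 4: (((\g.(\h.(((\f.(\g.(\h.(f (g h))))) h) g))) ((\a.a) (\f.(\g.(\h.(f (g h))))))) u)
Step 5: ((\h.(((\f.(\g.(\h.(f (g h))))) h) ((\a.a) (\f.(\g.(\h.(f (g h)))))))) u)
Step 6: (((\f.(\g.(\h.(f (g h))))) u) ((\a.a) (\f.(\g.(\h.(f (g h)))))))
Step 7: ((\g.(\h.(u (g h)))) ((\a.a) (\f.(\g.(\h.(f (g h)))))))
Step 8: (\h.(u (((\a.a) (\f.(\g.(\h.(f (g h)))))) h)))
Step 9: (\h.(u ((\f.(\g.(\h.(f (g h))))) h)))
Step 10: (\h.(u (\g.(\i.(h (g i))))))

Answer: (\h.(u (\g.(\i.(h (g i))))))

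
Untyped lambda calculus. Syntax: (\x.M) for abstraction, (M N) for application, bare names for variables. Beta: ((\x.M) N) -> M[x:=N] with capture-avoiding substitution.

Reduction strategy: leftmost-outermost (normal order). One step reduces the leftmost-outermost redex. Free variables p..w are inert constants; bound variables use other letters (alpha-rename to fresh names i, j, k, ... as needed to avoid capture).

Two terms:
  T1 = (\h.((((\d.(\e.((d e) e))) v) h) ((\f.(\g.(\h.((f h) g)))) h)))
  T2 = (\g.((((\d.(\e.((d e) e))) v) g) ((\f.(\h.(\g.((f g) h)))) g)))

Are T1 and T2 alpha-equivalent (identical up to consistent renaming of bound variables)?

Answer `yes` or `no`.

Answer: yes

Derivation:
Term 1: (\h.((((\d.(\e.((d e) e))) v) h) ((\f.(\g.(\h.((f h) g)))) h)))
Term 2: (\g.((((\d.(\e.((d e) e))) v) g) ((\f.(\h.(\g.((f g) h)))) g)))
Alpha-equivalence: compare structure up to binder renaming.
Result: True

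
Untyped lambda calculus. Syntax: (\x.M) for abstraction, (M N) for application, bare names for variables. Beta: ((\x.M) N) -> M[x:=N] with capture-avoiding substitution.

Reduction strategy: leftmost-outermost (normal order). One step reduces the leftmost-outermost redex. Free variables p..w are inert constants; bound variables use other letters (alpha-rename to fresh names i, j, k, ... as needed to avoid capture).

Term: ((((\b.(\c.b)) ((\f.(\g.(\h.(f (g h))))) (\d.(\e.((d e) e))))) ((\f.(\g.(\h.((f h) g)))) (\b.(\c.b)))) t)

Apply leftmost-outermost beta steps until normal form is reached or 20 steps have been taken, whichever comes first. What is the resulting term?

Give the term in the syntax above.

Step 0: ((((\b.(\c.b)) ((\f.(\g.(\h.(f (g h))))) (\d.(\e.((d e) e))))) ((\f.(\g.(\h.((f h) g)))) (\b.(\c.b)))) t)
Step 1: (((\c.((\f.(\g.(\h.(f (g h))))) (\d.(\e.((d e) e))))) ((\f.(\g.(\h.((f h) g)))) (\b.(\c.b)))) t)
Step 2: (((\f.(\g.(\h.(f (g h))))) (\d.(\e.((d e) e)))) t)
Step 3: ((\g.(\h.((\d.(\e.((d e) e))) (g h)))) t)
Step 4: (\h.((\d.(\e.((d e) e))) (t h)))
Step 5: (\h.(\e.(((t h) e) e)))

Answer: (\h.(\e.(((t h) e) e)))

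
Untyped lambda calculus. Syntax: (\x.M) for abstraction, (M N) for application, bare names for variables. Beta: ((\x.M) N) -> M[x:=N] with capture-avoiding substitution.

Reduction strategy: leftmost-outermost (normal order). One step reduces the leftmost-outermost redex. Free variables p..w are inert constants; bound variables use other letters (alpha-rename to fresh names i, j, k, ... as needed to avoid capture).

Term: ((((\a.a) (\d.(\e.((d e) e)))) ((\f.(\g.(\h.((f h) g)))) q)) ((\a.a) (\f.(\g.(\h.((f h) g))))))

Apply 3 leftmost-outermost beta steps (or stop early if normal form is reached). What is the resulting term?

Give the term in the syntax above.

Answer: ((((\f.(\g.(\h.((f h) g)))) q) ((\a.a) (\f.(\g.(\h.((f h) g)))))) ((\a.a) (\f.(\g.(\h.((f h) g))))))

Derivation:
Step 0: ((((\a.a) (\d.(\e.((d e) e)))) ((\f.(\g.(\h.((f h) g)))) q)) ((\a.a) (\f.(\g.(\h.((f h) g))))))
Step 1: (((\d.(\e.((d e) e))) ((\f.(\g.(\h.((f h) g)))) q)) ((\a.a) (\f.(\g.(\h.((f h) g))))))
Step 2: ((\e.((((\f.(\g.(\h.((f h) g)))) q) e) e)) ((\a.a) (\f.(\g.(\h.((f h) g))))))
Step 3: ((((\f.(\g.(\h.((f h) g)))) q) ((\a.a) (\f.(\g.(\h.((f h) g)))))) ((\a.a) (\f.(\g.(\h.((f h) g))))))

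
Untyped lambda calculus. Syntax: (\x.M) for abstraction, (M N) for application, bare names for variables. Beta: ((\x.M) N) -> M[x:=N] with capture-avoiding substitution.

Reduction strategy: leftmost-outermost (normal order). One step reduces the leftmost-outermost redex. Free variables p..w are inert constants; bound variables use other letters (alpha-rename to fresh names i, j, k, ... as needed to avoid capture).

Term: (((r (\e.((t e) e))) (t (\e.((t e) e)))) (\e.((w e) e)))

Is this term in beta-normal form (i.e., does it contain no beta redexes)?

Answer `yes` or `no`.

Answer: yes

Derivation:
Term: (((r (\e.((t e) e))) (t (\e.((t e) e)))) (\e.((w e) e)))
No beta redexes found.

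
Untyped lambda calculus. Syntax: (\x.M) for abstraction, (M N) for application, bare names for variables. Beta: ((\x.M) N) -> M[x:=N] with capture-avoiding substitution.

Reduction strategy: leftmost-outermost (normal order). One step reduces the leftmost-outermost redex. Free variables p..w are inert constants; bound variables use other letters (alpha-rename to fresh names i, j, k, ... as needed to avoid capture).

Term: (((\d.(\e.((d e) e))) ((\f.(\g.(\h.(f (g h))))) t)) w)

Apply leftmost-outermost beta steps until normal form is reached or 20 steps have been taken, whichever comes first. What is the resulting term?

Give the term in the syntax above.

Answer: (t (w w))

Derivation:
Step 0: (((\d.(\e.((d e) e))) ((\f.(\g.(\h.(f (g h))))) t)) w)
Step 1: ((\e.((((\f.(\g.(\h.(f (g h))))) t) e) e)) w)
Step 2: ((((\f.(\g.(\h.(f (g h))))) t) w) w)
Step 3: (((\g.(\h.(t (g h)))) w) w)
Step 4: ((\h.(t (w h))) w)
Step 5: (t (w w))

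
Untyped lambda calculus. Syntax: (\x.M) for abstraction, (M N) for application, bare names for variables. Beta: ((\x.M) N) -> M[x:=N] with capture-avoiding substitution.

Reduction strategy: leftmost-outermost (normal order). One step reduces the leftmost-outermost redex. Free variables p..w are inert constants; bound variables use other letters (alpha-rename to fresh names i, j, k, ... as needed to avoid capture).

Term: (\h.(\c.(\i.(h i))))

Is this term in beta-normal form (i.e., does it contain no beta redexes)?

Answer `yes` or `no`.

Term: (\h.(\c.(\i.(h i))))
No beta redexes found.

Answer: yes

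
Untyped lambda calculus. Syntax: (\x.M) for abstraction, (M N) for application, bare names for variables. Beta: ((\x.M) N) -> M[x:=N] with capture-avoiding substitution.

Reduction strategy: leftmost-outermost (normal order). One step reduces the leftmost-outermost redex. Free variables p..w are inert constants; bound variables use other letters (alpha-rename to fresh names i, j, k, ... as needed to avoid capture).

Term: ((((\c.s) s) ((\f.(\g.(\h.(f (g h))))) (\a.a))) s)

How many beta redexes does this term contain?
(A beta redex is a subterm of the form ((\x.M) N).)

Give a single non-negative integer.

Term: ((((\c.s) s) ((\f.(\g.(\h.(f (g h))))) (\a.a))) s)
  Redex: ((\c.s) s)
  Redex: ((\f.(\g.(\h.(f (g h))))) (\a.a))
Total redexes: 2

Answer: 2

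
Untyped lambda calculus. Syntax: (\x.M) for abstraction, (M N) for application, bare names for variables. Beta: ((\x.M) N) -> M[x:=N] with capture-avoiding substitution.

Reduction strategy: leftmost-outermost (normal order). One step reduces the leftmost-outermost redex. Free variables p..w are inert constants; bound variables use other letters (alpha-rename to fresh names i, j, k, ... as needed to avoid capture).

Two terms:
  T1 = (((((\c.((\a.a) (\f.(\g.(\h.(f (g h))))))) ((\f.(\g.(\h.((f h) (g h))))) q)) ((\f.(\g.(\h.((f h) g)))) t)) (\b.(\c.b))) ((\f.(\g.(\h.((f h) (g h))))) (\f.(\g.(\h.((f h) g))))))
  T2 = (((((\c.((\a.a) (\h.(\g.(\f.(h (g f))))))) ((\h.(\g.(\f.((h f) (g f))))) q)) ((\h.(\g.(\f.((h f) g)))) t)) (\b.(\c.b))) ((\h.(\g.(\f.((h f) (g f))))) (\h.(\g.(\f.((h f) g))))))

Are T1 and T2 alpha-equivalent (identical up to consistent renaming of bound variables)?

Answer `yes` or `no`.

Answer: yes

Derivation:
Term 1: (((((\c.((\a.a) (\f.(\g.(\h.(f (g h))))))) ((\f.(\g.(\h.((f h) (g h))))) q)) ((\f.(\g.(\h.((f h) g)))) t)) (\b.(\c.b))) ((\f.(\g.(\h.((f h) (g h))))) (\f.(\g.(\h.((f h) g))))))
Term 2: (((((\c.((\a.a) (\h.(\g.(\f.(h (g f))))))) ((\h.(\g.(\f.((h f) (g f))))) q)) ((\h.(\g.(\f.((h f) g)))) t)) (\b.(\c.b))) ((\h.(\g.(\f.((h f) (g f))))) (\h.(\g.(\f.((h f) g))))))
Alpha-equivalence: compare structure up to binder renaming.
Result: True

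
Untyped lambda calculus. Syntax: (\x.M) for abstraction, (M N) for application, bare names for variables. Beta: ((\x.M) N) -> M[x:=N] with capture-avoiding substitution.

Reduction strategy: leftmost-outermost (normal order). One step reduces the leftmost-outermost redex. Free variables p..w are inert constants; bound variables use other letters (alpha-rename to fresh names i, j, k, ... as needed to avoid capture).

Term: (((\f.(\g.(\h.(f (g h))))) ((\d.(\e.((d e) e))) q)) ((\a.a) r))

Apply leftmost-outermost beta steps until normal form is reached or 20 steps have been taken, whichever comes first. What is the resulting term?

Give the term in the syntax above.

Step 0: (((\f.(\g.(\h.(f (g h))))) ((\d.(\e.((d e) e))) q)) ((\a.a) r))
Step 1: ((\g.(\h.(((\d.(\e.((d e) e))) q) (g h)))) ((\a.a) r))
Step 2: (\h.(((\d.(\e.((d e) e))) q) (((\a.a) r) h)))
Step 3: (\h.((\e.((q e) e)) (((\a.a) r) h)))
Step 4: (\h.((q (((\a.a) r) h)) (((\a.a) r) h)))
Step 5: (\h.((q (r h)) (((\a.a) r) h)))
Step 6: (\h.((q (r h)) (r h)))

Answer: (\h.((q (r h)) (r h)))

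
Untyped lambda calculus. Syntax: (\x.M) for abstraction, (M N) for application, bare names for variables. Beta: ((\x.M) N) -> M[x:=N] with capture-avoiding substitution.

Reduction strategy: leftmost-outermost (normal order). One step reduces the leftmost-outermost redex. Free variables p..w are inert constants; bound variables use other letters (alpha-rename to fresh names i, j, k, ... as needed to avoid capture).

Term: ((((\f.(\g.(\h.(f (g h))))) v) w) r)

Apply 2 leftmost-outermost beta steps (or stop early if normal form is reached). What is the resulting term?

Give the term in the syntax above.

Answer: ((\h.(v (w h))) r)

Derivation:
Step 0: ((((\f.(\g.(\h.(f (g h))))) v) w) r)
Step 1: (((\g.(\h.(v (g h)))) w) r)
Step 2: ((\h.(v (w h))) r)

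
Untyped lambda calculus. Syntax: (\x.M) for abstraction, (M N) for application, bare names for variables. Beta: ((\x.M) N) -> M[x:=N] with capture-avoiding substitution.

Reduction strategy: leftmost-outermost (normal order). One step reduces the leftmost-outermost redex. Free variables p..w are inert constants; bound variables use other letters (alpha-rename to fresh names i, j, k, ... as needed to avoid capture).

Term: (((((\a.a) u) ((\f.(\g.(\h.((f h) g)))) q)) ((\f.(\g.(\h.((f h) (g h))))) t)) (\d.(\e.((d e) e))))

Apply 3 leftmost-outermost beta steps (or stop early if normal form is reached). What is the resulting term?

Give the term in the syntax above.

Step 0: (((((\a.a) u) ((\f.(\g.(\h.((f h) g)))) q)) ((\f.(\g.(\h.((f h) (g h))))) t)) (\d.(\e.((d e) e))))
Step 1: (((u ((\f.(\g.(\h.((f h) g)))) q)) ((\f.(\g.(\h.((f h) (g h))))) t)) (\d.(\e.((d e) e))))
Step 2: (((u (\g.(\h.((q h) g)))) ((\f.(\g.(\h.((f h) (g h))))) t)) (\d.(\e.((d e) e))))
Step 3: (((u (\g.(\h.((q h) g)))) (\g.(\h.((t h) (g h))))) (\d.(\e.((d e) e))))

Answer: (((u (\g.(\h.((q h) g)))) (\g.(\h.((t h) (g h))))) (\d.(\e.((d e) e))))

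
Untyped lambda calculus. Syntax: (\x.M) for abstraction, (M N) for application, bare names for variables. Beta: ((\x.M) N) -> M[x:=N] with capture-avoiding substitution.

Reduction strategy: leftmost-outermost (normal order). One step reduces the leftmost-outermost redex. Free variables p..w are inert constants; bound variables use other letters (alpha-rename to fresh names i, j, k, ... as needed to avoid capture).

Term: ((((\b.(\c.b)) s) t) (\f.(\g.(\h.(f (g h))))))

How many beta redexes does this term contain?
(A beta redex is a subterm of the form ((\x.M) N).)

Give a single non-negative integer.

Term: ((((\b.(\c.b)) s) t) (\f.(\g.(\h.(f (g h))))))
  Redex: ((\b.(\c.b)) s)
Total redexes: 1

Answer: 1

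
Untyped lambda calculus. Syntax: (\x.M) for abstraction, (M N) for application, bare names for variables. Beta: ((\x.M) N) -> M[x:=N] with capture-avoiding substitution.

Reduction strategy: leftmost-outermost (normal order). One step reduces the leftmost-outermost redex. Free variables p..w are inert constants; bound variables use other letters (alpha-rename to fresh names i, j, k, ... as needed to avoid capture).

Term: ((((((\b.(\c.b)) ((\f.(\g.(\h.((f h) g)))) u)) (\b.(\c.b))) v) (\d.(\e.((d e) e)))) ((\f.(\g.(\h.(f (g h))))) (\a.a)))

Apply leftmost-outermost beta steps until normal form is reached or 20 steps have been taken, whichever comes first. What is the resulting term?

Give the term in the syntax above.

Step 0: ((((((\b.(\c.b)) ((\f.(\g.(\h.((f h) g)))) u)) (\b.(\c.b))) v) (\d.(\e.((d e) e)))) ((\f.(\g.(\h.(f (g h))))) (\a.a)))
Step 1: (((((\c.((\f.(\g.(\h.((f h) g)))) u)) (\b.(\c.b))) v) (\d.(\e.((d e) e)))) ((\f.(\g.(\h.(f (g h))))) (\a.a)))
Step 2: (((((\f.(\g.(\h.((f h) g)))) u) v) (\d.(\e.((d e) e)))) ((\f.(\g.(\h.(f (g h))))) (\a.a)))
Step 3: ((((\g.(\h.((u h) g))) v) (\d.(\e.((d e) e)))) ((\f.(\g.(\h.(f (g h))))) (\a.a)))
Step 4: (((\h.((u h) v)) (\d.(\e.((d e) e)))) ((\f.(\g.(\h.(f (g h))))) (\a.a)))
Step 5: (((u (\d.(\e.((d e) e)))) v) ((\f.(\g.(\h.(f (g h))))) (\a.a)))
Step 6: (((u (\d.(\e.((d e) e)))) v) (\g.(\h.((\a.a) (g h)))))
Step 7: (((u (\d.(\e.((d e) e)))) v) (\g.(\h.(g h))))

Answer: (((u (\d.(\e.((d e) e)))) v) (\g.(\h.(g h))))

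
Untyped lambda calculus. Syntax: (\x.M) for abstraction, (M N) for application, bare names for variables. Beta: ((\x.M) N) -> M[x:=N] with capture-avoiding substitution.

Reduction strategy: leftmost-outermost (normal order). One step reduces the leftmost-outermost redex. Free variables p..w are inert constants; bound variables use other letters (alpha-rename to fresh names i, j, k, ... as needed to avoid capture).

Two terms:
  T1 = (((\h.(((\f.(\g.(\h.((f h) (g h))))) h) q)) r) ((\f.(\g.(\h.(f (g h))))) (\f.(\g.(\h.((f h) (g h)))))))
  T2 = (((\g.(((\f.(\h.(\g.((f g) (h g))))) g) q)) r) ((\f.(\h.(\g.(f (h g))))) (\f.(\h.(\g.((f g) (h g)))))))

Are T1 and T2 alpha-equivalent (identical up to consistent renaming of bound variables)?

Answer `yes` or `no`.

Term 1: (((\h.(((\f.(\g.(\h.((f h) (g h))))) h) q)) r) ((\f.(\g.(\h.(f (g h))))) (\f.(\g.(\h.((f h) (g h)))))))
Term 2: (((\g.(((\f.(\h.(\g.((f g) (h g))))) g) q)) r) ((\f.(\h.(\g.(f (h g))))) (\f.(\h.(\g.((f g) (h g)))))))
Alpha-equivalence: compare structure up to binder renaming.
Result: True

Answer: yes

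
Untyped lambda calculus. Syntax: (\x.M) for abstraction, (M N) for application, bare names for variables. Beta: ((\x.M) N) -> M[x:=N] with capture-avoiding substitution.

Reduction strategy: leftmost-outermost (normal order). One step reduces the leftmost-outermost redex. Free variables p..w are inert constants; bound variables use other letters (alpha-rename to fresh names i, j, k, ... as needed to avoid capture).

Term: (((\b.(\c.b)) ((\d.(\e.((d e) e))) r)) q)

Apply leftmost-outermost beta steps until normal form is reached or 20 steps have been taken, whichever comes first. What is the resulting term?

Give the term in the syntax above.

Step 0: (((\b.(\c.b)) ((\d.(\e.((d e) e))) r)) q)
Step 1: ((\c.((\d.(\e.((d e) e))) r)) q)
Step 2: ((\d.(\e.((d e) e))) r)
Step 3: (\e.((r e) e))

Answer: (\e.((r e) e))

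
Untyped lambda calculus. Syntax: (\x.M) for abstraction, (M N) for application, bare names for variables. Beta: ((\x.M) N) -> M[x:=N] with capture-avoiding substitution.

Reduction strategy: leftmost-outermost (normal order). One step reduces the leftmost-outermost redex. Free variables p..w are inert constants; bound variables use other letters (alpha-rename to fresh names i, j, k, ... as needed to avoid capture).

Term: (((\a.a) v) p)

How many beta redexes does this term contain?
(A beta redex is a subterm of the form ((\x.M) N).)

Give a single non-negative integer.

Answer: 1

Derivation:
Term: (((\a.a) v) p)
  Redex: ((\a.a) v)
Total redexes: 1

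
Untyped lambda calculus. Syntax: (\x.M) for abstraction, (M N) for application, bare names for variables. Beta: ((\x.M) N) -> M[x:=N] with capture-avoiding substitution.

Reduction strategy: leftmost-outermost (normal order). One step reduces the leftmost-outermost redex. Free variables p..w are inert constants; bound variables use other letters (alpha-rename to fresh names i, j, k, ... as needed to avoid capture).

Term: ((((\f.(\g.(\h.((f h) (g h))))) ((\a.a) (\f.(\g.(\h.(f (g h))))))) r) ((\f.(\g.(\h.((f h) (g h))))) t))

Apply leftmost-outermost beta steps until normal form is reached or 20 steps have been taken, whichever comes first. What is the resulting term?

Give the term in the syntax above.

Step 0: ((((\f.(\g.(\h.((f h) (g h))))) ((\a.a) (\f.(\g.(\h.(f (g h))))))) r) ((\f.(\g.(\h.((f h) (g h))))) t))
Step 1: (((\g.(\h.((((\a.a) (\f.(\g.(\h.(f (g h)))))) h) (g h)))) r) ((\f.(\g.(\h.((f h) (g h))))) t))
Step 2: ((\h.((((\a.a) (\f.(\g.(\h.(f (g h)))))) h) (r h))) ((\f.(\g.(\h.((f h) (g h))))) t))
Step 3: ((((\a.a) (\f.(\g.(\h.(f (g h)))))) ((\f.(\g.(\h.((f h) (g h))))) t)) (r ((\f.(\g.(\h.((f h) (g h))))) t)))
Step 4: (((\f.(\g.(\h.(f (g h))))) ((\f.(\g.(\h.((f h) (g h))))) t)) (r ((\f.(\g.(\h.((f h) (g h))))) t)))
Step 5: ((\g.(\h.(((\f.(\g.(\h.((f h) (g h))))) t) (g h)))) (r ((\f.(\g.(\h.((f h) (g h))))) t)))
Step 6: (\h.(((\f.(\g.(\h.((f h) (g h))))) t) ((r ((\f.(\g.(\h.((f h) (g h))))) t)) h)))
Step 7: (\h.((\g.(\h.((t h) (g h)))) ((r ((\f.(\g.(\h.((f h) (g h))))) t)) h)))
Step 8: (\h.(\i.((t i) (((r ((\f.(\g.(\h.((f h) (g h))))) t)) h) i))))
Step 9: (\h.(\i.((t i) (((r (\g.(\h.((t h) (g h))))) h) i))))

Answer: (\h.(\i.((t i) (((r (\g.(\h.((t h) (g h))))) h) i))))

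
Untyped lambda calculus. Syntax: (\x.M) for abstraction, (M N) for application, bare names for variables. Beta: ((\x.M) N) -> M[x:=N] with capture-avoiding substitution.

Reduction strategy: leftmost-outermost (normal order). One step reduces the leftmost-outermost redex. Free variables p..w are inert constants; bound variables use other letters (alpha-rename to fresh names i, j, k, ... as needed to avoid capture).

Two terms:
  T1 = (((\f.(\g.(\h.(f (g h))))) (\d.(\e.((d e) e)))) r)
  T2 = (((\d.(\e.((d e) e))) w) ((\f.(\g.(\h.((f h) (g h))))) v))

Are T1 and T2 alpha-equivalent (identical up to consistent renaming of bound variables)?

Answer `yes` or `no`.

Answer: no

Derivation:
Term 1: (((\f.(\g.(\h.(f (g h))))) (\d.(\e.((d e) e)))) r)
Term 2: (((\d.(\e.((d e) e))) w) ((\f.(\g.(\h.((f h) (g h))))) v))
Alpha-equivalence: compare structure up to binder renaming.
Result: False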